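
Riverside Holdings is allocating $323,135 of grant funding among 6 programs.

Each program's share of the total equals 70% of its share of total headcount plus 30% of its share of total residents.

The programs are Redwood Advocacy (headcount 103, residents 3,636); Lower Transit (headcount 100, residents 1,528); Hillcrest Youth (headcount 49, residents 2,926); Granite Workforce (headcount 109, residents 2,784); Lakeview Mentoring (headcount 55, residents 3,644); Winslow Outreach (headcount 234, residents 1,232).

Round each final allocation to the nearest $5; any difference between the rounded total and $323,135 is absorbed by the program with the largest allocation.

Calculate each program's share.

Redwood Advocacy: $58,225 · Lower Transit: $44,205 · Hillcrest Youth: $35,060 · Granite Workforce: $55,065 · Lakeview Mentoring: $41,570 · Winslow Outreach: $89,010

Totals — headcount 650, residents 15,750.
Composite weights (70% headcount + 30% residents): Redwood Advocacy 0.1802; Lower Transit 0.1368; Hillcrest Youth 0.1085; Granite Workforce 0.1704; Lakeview Mentoring 0.1286; Winslow Outreach 0.2755.
Proportional shares: Redwood Advocacy 58,222.54; Lower Transit 44,203.92; Hillcrest Youth 35,060.98; Granite Workforce 55,066.47; Lakeview Mentoring 41,568.18; Winslow Outreach 89,012.92.
Rounded to nearest $5: Redwood Advocacy $58,225; Lower Transit $44,205; Hillcrest Youth $35,060; Granite Workforce $55,065; Lakeview Mentoring $41,570; Winslow Outreach $89,015. Sum = $323,140.
Difference $323,135 − $323,140 = −$5 applied to largest allocation (Winslow Outreach): Winslow Outreach becomes $89,010.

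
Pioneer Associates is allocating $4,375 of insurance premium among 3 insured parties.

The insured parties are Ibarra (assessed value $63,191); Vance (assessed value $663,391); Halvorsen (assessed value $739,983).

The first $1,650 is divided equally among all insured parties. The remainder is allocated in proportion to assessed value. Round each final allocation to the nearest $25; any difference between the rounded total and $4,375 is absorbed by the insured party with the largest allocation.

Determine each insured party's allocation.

Ibarra: $675 · Vance: $1,775 · Halvorsen: $1,925

$1,650 shared equally gives $550 per insured party.
Remainder $2,725 by assessed value (total 1,466,565): Ibarra 117.41 → $125; Vance 1,232.64 → $1,225; Halvorsen 1,374.95 → $1,375.
Totals: Ibarra $550 + $125 = $675; Vance $550 + $1,225 = $1,775; Halvorsen $550 + $1,375 = $1,925.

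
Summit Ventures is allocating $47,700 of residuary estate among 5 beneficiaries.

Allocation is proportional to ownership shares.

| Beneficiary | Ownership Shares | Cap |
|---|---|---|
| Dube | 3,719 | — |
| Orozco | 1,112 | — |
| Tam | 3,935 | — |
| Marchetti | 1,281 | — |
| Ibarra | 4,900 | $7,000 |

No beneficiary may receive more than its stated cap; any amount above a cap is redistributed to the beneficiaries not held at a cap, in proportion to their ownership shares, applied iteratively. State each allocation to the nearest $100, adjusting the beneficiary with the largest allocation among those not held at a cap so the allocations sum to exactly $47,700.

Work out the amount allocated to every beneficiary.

Combined ownership shares = 14,947.
Pro-rata shares before constraints: Dube 11,868.35; Orozco 3,548.70; Tam 12,557.67; Marchetti 4,088.02; Ibarra 15,637.25.
Cap binds for Ibarra ($7,000); residual $40,700 reallocated over remaining ownership shares 10,047.
Remaining shares: Dube 15,065.52 → $15,100; Orozco 4,504.67 → $4,500; Tam 15,940.53 → $15,900; Marchetti 5,189.28 → $5,200.

Dube: $15,100 | Orozco: $4,500 | Tam: $15,900 | Marchetti: $5,200 | Ibarra: $7,000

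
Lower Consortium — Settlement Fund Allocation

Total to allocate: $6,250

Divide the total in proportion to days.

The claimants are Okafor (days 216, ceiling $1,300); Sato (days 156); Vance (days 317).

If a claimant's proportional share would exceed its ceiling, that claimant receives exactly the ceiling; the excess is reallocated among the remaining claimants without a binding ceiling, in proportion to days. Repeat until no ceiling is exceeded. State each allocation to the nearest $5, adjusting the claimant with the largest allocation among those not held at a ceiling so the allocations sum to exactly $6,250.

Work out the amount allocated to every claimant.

Okafor: $1,300 | Sato: $1,635 | Vance: $3,315

Total days = 689.
Pro-rata shares before constraints: Okafor 1,959.36; Sato 1,415.09; Vance 2,875.54.
Cap binds for Okafor ($1,300); remaining pool $4,950 reallocated over remaining days 473.
Shares after redistribution: Sato 1,632.56 → $1,635; Vance 3,317.44 → $3,315.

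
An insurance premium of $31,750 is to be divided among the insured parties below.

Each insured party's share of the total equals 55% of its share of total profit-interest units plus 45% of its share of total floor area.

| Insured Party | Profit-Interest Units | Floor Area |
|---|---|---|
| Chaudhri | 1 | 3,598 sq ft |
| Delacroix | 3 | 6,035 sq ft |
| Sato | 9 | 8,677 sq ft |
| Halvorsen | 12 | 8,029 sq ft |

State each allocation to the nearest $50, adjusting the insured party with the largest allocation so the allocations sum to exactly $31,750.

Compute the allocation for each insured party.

Totals — profit-interest units 25, floor area 26,339.
Composite weights (55% profit-interest units + 45% floor area): Chaudhri 0.0835; Delacroix 0.1691; Sato 0.3462; Halvorsen 0.4012.
Proportional shares: Chaudhri 2,650.22; Delacroix 5,369.17; Sato 10,993.31; Halvorsen 12,737.30.
Rounded to nearest $50: Chaudhri $2,650; Delacroix $5,350; Sato $11,000; Halvorsen $12,750. Sum = $31,750.
Sum already equals the total — no adjustment.

Chaudhri: $2,650 | Delacroix: $5,350 | Sato: $11,000 | Halvorsen: $12,750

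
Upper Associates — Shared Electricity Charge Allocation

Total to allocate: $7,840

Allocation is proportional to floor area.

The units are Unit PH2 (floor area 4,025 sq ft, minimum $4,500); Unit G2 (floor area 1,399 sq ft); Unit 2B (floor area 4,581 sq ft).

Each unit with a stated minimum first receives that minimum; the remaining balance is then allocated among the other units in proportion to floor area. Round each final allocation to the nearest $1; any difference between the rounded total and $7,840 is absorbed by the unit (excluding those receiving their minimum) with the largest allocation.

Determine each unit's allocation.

Unit PH2: $4,500; Unit G2: $781; Unit 2B: $2,559

Minimums first: Unit PH2 $4,500. Residual $3,340.
Residual split over remaining floor area 5,980: Unit G2 781.38 → $781; Unit 2B 2,558.62 → $2,559.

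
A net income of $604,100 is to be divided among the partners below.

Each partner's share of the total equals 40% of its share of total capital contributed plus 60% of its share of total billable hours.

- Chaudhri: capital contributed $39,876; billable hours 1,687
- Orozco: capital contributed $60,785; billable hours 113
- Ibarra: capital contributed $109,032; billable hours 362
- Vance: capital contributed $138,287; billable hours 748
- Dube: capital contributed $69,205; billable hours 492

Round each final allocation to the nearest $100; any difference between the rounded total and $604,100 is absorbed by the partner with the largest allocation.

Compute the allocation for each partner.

Totals — capital contributed 417,185, billable hours 3,402.
Combined weights (40% capital contributed + 60% billable hours): Chaudhri 0.3358; Orozco 0.0782; Ibarra 0.1684; Vance 0.2645; Dube 0.1531.
Raw shares: Chaudhri 202,835.19; Orozco 47,246.99; Ibarra 101,721.66; Vance 159,792.29; Dube 92,503.86.
Rounded to nearest $100: Chaudhri $202,800; Orozco $47,200; Ibarra $101,700; Vance $159,800; Dube $92,500. Sum = $604,000.
Difference $604,100 − $604,000 = +$100 applied to largest allocation (Chaudhri): Chaudhri becomes $202,900.

Chaudhri: $202,900 | Orozco: $47,200 | Ibarra: $101,700 | Vance: $159,800 | Dube: $92,500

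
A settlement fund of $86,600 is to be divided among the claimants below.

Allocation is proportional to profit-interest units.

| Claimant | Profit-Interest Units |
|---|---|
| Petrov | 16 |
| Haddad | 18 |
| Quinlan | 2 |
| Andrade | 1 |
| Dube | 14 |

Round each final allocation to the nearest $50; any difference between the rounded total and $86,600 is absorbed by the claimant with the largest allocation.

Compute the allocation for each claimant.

Combined profit-interest units = 51.
Proportional shares: Petrov 16/51 × $86,600 = 27,168.63; Haddad 18/51 × $86,600 = 30,564.71; Quinlan 2/51 × $86,600 = 3,396.08; Andrade 1/51 × $86,600 = 1,698.04; Dube 14/51 × $86,600 = 23,772.55.
Rounded to nearest $50: Petrov $27,150; Haddad $30,550; Quinlan $3,400; Andrade $1,700; Dube $23,750. Sum = $86,550.
Difference $86,600 − $86,550 = +$50 applied to largest allocation (Haddad): Haddad becomes $30,600.

Petrov: $27,150 | Haddad: $30,600 | Quinlan: $3,400 | Andrade: $1,700 | Dube: $23,750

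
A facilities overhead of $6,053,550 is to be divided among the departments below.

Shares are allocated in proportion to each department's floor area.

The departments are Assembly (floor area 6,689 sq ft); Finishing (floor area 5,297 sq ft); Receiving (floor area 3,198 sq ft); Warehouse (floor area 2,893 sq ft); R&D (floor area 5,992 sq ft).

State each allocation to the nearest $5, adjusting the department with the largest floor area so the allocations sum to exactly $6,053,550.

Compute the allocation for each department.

Combined floor area = 6,689 + 5,297 + 3,198 + 2,893 + 5,992 = 24,069.
Raw shares: Assembly 1,682,338.11; Finishing 1,332,238.74; Receiving 804,323.11; Warehouse 727,613.12; R&D 1,507,036.92.
At nearest $5: Assembly $1,682,340; Finishing $1,332,240; Receiving $804,325; Warehouse $727,615; R&D $1,507,035. Sum = $6,053,555.
Difference $6,053,550 − $6,053,555 = −$5 applied to largest floor area (Assembly): Assembly becomes $1,682,335.

Assembly: $1,682,335 | Finishing: $1,332,240 | Receiving: $804,325 | Warehouse: $727,615 | R&D: $1,507,035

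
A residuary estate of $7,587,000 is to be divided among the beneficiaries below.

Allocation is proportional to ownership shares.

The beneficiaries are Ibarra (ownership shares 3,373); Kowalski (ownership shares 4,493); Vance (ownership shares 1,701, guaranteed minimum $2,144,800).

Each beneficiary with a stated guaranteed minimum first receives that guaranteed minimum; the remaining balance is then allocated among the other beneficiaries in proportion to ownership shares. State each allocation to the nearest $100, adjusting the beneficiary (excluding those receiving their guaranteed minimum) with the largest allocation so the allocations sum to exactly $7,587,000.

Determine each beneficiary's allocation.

Ibarra: $2,333,700 · Kowalski: $3,108,500 · Vance: $2,144,800

Fund the minimums — Vance $2,144,800. Residual $5,442,200.
Residual split over remaining ownership shares 7,866: Ibarra 2,333,656.32 → $2,333,700; Kowalski 3,108,543.68 → $3,108,500.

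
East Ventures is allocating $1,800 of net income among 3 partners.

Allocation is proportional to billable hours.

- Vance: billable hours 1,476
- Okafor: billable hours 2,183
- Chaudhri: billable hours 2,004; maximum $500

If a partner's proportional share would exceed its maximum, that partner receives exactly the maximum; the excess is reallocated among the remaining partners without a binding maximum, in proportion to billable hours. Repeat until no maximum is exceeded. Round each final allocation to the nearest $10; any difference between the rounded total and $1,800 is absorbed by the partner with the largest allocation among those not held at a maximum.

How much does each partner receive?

Total billable hours = 5,663.
Pro-rata shares before constraints: Vance 469.15; Okafor 693.87; Chaudhri 636.98.
Held at cap: Chaudhri ($500); balance $1,300 reallocated over remaining billable hours 3,659.
Redistributed shares: Vance 524.41 → $520; Okafor 775.59 → $780.

Vance: $520 · Okafor: $780 · Chaudhri: $500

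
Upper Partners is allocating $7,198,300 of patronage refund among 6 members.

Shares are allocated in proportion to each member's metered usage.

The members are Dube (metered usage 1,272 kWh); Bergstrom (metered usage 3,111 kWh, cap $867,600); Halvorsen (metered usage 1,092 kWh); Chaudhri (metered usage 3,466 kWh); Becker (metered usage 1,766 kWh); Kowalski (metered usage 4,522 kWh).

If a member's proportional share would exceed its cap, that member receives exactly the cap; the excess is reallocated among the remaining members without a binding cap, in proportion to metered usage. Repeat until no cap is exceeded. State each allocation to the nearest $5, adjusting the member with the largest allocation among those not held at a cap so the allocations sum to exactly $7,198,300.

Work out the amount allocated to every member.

Dube: $664,520; Bergstrom: $867,600; Halvorsen: $570,485; Chaudhri: $1,810,710; Becker: $922,595; Kowalski: $2,362,390

Combined metered usage = 15,229.
Pro-rata shares before constraints: Dube 601,236.96; Bergstrom 1,470,478.12; Halvorsen 516,156.25; Chaudhri 1,638,276.17; Becker 834,736.21; Kowalski 2,137,416.28.
Capped: Bergstrom ($867,600); balance $6,330,700 reallocated over remaining metered usage 12,118.
Redistributed shares: Dube 664,519.76 → $664,520; Halvorsen 570,483.94 → $570,485; Chaudhri 1,810,711.85 → $1,810,710; Becker 922,595.82 → $922,595; Kowalski 2,362,388.63 → $2,362,390.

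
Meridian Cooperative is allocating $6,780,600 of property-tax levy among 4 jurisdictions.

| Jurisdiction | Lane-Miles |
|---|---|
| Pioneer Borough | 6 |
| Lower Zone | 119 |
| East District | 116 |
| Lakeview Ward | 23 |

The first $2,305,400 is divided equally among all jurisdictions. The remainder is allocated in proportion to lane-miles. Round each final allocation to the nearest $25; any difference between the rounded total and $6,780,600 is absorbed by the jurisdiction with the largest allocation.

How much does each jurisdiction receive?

$2,305,400 shared equally gives $576,350 per jurisdiction.
Remainder $4,475,200 by lane-miles (total 264): Pioneer Borough 101,709.09 → $101,700; Lower Zone 2,017,230.30 → $2,017,225; East District 1,966,375.76 → $1,966,375; Lakeview Ward 389,884.85 → $389,875.
Rounding difference +$25 on remainder applied to Lower Zone.
Totals: Pioneer Borough $576,350 + $101,700 = $678,050; Lower Zone $576,350 + $2,017,250 = $2,593,600; East District $576,350 + $1,966,375 = $2,542,725; Lakeview Ward $576,350 + $389,875 = $966,225.

Pioneer Borough: $678,050; Lower Zone: $2,593,600; East District: $2,542,725; Lakeview Ward: $966,225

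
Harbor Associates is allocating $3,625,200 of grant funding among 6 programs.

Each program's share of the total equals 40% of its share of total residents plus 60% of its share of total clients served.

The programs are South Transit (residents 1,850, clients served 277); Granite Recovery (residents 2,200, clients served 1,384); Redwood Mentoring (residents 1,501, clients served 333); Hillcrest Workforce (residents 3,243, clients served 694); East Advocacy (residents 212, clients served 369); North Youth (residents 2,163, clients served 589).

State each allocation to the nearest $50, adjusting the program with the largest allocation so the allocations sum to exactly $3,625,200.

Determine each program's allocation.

South Transit: $405,450 | Granite Recovery: $1,111,300 | Redwood Mentoring: $393,550 | Hillcrest Workforce: $835,050 | East Advocacy: $247,650 | North Youth: $632,200

Residents total 11,169; clients served total 3,646.
Combined weights (40% residents + 60% clients served): South Transit 0.1118; Granite Recovery 0.3065; Redwood Mentoring 0.1086; Hillcrest Workforce 0.2304; East Advocacy 0.0683; North Youth 0.1744.
Unrounded shares: South Transit 405,438.79; Granite Recovery 1,111,290.39; Redwood Mentoring 393,536.17; Hillcrest Workforce 835,065.71; East Advocacy 247,661.06; North Youth 632,207.88.
At nearest $50: South Transit $405,450; Granite Recovery $1,111,300; Redwood Mentoring $393,550; Hillcrest Workforce $835,050; East Advocacy $247,650; North Youth $632,200. Sum = $3,625,200.
Sum already equals the total — no adjustment.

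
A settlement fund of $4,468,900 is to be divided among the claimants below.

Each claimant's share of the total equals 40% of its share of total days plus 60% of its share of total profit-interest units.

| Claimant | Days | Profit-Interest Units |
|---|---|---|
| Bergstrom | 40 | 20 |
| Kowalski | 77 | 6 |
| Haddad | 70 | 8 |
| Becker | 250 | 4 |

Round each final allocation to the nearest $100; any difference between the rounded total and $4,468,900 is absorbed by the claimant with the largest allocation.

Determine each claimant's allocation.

Totals — days 437, profit-interest units 38.
Combined weights (40% days + 60% profit-interest units): Bergstrom 0.3524; Kowalski 0.1652; Haddad 0.1904; Becker 0.2920.
Unrounded shares: Bergstrom 1,574,852.63; Kowalski 738,340.00; Haddad 850,829.47; Becker 1,304,877.89.
At nearest $100: Bergstrom $1,574,900; Kowalski $738,300; Haddad $850,800; Becker $1,304,900. Sum = $4,468,900.
Rounded total matches; no reconciliation needed.

Bergstrom: $1,574,900; Kowalski: $738,300; Haddad: $850,800; Becker: $1,304,900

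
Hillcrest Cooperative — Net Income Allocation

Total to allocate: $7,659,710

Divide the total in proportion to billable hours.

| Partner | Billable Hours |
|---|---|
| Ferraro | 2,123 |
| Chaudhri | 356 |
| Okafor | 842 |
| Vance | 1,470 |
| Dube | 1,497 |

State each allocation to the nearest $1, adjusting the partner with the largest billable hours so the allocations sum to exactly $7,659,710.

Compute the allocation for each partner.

Ferraro: $2,586,128 | Chaudhri: $433,660 | Okafor: $1,025,680 | Vance: $1,790,676 | Dube: $1,823,566

Billable hours total: 2,123 + 356 + 842 + 1,470 + 1,497 = 6,288.
Unrounded shares: Ferraro 2,586,126.64; Chaudhri 433,660.43; Okafor 1,025,680.00; Vance 1,790,676.48; Dube 1,823,566.46.
Rounded to nearest $1: Ferraro $2,586,127; Chaudhri $433,660; Okafor $1,025,680; Vance $1,790,676; Dube $1,823,566. Sum = $7,659,709.
Difference $7,659,710 − $7,659,709 = +$1 applied to largest billable hours (Ferraro): Ferraro becomes $2,586,128.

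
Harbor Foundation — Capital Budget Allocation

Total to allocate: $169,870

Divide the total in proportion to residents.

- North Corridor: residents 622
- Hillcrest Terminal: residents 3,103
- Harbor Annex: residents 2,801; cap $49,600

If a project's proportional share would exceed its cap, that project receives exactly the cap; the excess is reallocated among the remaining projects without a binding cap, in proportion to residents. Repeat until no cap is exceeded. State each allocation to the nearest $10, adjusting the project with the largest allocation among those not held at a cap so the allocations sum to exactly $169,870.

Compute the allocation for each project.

North Corridor: $20,080; Hillcrest Terminal: $100,190; Harbor Annex: $49,600

Residents total: 6,526.
Pro-rata shares before constraints: North Corridor 16,190.49; Hillcrest Terminal 80,770.24; Harbor Annex 72,909.27.
Cap binds for Harbor Annex ($49,600); residual $120,270 reallocated over remaining residents 3,725.
Redistributed shares: North Corridor 20,082.67 → $20,080; Hillcrest Terminal 100,187.33 → $100,190.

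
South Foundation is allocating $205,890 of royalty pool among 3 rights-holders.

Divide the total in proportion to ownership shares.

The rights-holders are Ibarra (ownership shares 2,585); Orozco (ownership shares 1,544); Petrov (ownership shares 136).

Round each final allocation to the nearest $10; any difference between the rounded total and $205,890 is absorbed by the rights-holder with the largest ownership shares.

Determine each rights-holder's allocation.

Ownership shares total: 4,265.
Pro-rata amounts: Ibarra 2,585/4,265 × $205,890 = 124,789.13; Orozco 1,544/4,265 × $205,890 = 74,535.56; Petrov 136/4,265 × $205,890 = 6,565.31.
At nearest $10: Ibarra $124,790; Orozco $74,540; Petrov $6,570. Sum = $205,900.
Difference $205,890 − $205,900 = −$10 applied to largest ownership shares (Ibarra): Ibarra becomes $124,780.

Ibarra: $124,780 | Orozco: $74,540 | Petrov: $6,570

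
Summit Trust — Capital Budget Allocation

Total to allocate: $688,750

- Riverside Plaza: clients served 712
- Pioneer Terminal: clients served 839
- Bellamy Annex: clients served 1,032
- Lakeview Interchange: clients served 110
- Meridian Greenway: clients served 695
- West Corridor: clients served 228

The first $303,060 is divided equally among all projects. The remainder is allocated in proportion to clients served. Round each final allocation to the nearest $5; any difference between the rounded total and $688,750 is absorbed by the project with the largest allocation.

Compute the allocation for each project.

$303,060 shared equally gives $50,510 per project.
Remainder $385,690 by clients served (total 3,616): Riverside Plaza 75,943.38 → $75,945; Pioneer Terminal 89,489.47 → $89,490; Bellamy Annex 110,075.24 → $110,075; Lakeview Interchange 11,732.83 → $11,735; Meridian Greenway 74,130.13 → $74,130; West Corridor 24,318.95 → $24,320.
Rounding difference −$5 on remainder applied to Bellamy Annex.
Totals: Riverside Plaza $50,510 + $75,945 = $126,455; Pioneer Terminal $50,510 + $89,490 = $140,000; Bellamy Annex $50,510 + $110,070 = $160,580; Lakeview Interchange $50,510 + $11,735 = $62,245; Meridian Greenway $50,510 + $74,130 = $124,640; West Corridor $50,510 + $24,320 = $74,830.

Riverside Plaza: $126,455; Pioneer Terminal: $140,000; Bellamy Annex: $160,580; Lakeview Interchange: $62,245; Meridian Greenway: $124,640; West Corridor: $74,830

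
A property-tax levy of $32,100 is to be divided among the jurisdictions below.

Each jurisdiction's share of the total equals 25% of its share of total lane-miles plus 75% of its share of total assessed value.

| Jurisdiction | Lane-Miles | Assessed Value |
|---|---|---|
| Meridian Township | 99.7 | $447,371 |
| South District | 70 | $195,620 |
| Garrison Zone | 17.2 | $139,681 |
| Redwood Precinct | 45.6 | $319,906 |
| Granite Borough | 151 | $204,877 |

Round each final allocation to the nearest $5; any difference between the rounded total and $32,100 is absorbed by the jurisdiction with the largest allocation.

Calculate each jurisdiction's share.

Lane-miles total 383.5; assessed value total 1,307,455.
Composite weights (25% lane-miles + 75% assessed value): Meridian Township 0.3216; South District 0.1578; Garrison Zone 0.0913; Redwood Precinct 0.2132; Granite Borough 0.2160.
Pro-rata amounts: Meridian Township 10,324.02; South District 5,066.87; Garrison Zone 2,931.96; Redwood Precinct 6,844.84; Granite Borough 6,932.31.
After rounding ($5): Meridian Township $10,325; South District $5,065; Garrison Zone $2,930; Redwood Precinct $6,845; Granite Borough $6,930. Sum = $32,095.
Difference $32,100 − $32,095 = +$5 applied to largest allocation (Meridian Township): Meridian Township becomes $10,330.

Meridian Township: $10,330 | South District: $5,065 | Garrison Zone: $2,930 | Redwood Precinct: $6,845 | Granite Borough: $6,930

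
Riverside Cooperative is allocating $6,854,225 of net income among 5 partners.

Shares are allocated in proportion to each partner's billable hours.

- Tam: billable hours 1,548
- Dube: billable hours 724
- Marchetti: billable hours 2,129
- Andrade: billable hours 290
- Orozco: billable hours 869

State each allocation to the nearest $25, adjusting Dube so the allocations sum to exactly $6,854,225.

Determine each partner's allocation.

Total billable hours = 5,560.
Raw shares: Tam 1,548/5,560 × $6,854,225 = 1,908,334.59; Dube 724/5,560 × $6,854,225 = 892,528.58; Marchetti 2,129/5,560 × $6,854,225 = 2,624,576.44; Andrade 290/5,560 × $6,854,225 = 357,504.54; Orozco 869/5,560 × $6,854,225 = 1,071,280.85.
Rounded to nearest $25: Tam $1,908,325; Dube $892,525; Marchetti $2,624,575; Andrade $357,500; Orozco $1,071,275. Sum = $6,854,200.
Difference $6,854,225 − $6,854,200 = +$25 applied to Dube: Dube becomes $892,550.

Tam: $1,908,325; Dube: $892,550; Marchetti: $2,624,575; Andrade: $357,500; Orozco: $1,071,275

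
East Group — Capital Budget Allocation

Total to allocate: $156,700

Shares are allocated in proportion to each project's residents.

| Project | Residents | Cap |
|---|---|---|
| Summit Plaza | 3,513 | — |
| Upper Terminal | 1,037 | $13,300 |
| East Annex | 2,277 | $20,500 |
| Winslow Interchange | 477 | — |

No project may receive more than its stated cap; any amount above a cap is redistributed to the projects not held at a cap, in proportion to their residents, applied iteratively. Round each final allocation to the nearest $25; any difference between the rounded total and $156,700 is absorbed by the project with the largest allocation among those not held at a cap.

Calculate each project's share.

Summit Plaza: $108,200; Upper Terminal: $13,300; East Annex: $20,500; Winslow Interchange: $14,700

Residents total: 7,304.
Unconstrained shares: Summit Plaza 75,367.89; Upper Terminal 22,247.80; East Annex 48,850.75; Winslow Interchange 10,233.56.
Capped: Upper Terminal ($13,300), East Annex ($20,500); balance $122,900 reallocated over remaining residents 3,990.
Remaining shares: Summit Plaza 108,207.44 → $108,200; Winslow Interchange 14,692.56 → $14,700.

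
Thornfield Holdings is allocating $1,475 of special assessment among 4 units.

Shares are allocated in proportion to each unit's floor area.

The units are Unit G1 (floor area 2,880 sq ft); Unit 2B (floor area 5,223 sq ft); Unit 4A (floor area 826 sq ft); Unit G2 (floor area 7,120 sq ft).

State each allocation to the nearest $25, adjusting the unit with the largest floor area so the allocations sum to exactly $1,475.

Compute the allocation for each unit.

Combined floor area = 2,880 + 5,223 + 826 + 7,120 = 16,049.
Unrounded shares: Unit G1 264.69; Unit 2B 480.03; Unit 4A 75.91; Unit G2 654.37.
After rounding ($25): Unit G1 $275; Unit 2B $475; Unit 4A $75; Unit G2 $650. Sum = $1,475.
No rounding difference to absorb.

Unit G1: $275 · Unit 2B: $475 · Unit 4A: $75 · Unit G2: $650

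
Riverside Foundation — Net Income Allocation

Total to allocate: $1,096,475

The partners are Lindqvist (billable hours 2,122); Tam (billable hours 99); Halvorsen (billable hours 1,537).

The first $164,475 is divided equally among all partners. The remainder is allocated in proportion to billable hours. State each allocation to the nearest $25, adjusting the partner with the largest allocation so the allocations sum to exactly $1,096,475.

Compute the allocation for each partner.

Equal tier: $164,475 ÷ 3 = $54,825 apiece.
Remainder $932,000 by billable hours (total 3,758): Lindqvist 526,265.03 → $526,275; Tam 24,552.42 → $24,550; Halvorsen 381,182.54 → $381,175.
Totals: Lindqvist $54,825 + $526,275 = $581,100; Tam $54,825 + $24,550 = $79,375; Halvorsen $54,825 + $381,175 = $436,000.

Lindqvist: $581,100 | Tam: $79,375 | Halvorsen: $436,000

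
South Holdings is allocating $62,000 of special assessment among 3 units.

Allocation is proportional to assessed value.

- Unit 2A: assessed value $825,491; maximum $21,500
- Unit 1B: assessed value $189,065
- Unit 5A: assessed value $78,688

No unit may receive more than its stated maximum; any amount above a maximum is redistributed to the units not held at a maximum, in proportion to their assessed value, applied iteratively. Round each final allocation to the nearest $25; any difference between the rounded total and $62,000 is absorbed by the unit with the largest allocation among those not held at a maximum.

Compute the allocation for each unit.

Unit 2A: $21,500 · Unit 1B: $28,600 · Unit 5A: $11,900

Sum of assessed value: 1,093,244.
Pro-rata shares before constraints: Unit 2A 46,815.21; Unit 1B 10,722.24; Unit 5A 4,462.55.
Cap binds for Unit 2A ($21,500); remaining pool $40,500 reallocated over remaining assessed value 267,753.
Shares after redistribution: Unit 1B 28,597.75 → $28,600; Unit 5A 11,902.25 → $11,900.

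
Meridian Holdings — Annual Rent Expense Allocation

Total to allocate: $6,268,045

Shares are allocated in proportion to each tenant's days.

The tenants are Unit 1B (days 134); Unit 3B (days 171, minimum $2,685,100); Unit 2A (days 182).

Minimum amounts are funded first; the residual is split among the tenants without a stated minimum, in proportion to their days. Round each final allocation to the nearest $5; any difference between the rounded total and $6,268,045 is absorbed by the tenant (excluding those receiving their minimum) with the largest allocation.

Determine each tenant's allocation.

Fund the minimums — Unit 3B $2,685,100. Residual $3,582,945.
Residual split over remaining days 316: Unit 1B 1,519,350.09 → $1,519,350; Unit 2A 2,063,594.91 → $2,063,595.

Unit 1B: $1,519,350 · Unit 3B: $2,685,100 · Unit 2A: $2,063,595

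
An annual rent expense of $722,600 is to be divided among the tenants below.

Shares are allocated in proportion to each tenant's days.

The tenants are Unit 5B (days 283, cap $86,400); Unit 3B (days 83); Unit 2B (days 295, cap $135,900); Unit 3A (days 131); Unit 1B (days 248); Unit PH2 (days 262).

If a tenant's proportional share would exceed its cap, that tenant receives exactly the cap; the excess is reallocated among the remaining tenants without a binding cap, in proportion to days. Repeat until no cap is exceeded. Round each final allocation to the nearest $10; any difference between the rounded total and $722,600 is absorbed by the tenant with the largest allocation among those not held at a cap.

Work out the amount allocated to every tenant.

Unit 5B: $86,400 · Unit 3B: $57,350 · Unit 2B: $135,900 · Unit 3A: $90,520 · Unit 1B: $171,370 · Unit PH2: $181,060

Total days = 1,302.
Proportional shares (ignoring caps): Unit 5B 157,062.83; Unit 3B 46,064.36; Unit 2B 163,722.73; Unit 3A 72,703.99; Unit 1B 137,638.10; Unit PH2 145,407.99.
Capped: Unit 5B ($86,400), Unit 2B ($135,900); balance $500,300 reallocated over remaining days 724.
Remaining shares: Unit 3B 57,354.83 → $57,350; Unit 3A 90,523.90 → $90,520; Unit 1B 171,373.48 → $171,370; Unit PH2 181,047.79 → $181,050.
Rounding difference +$10 applied to Unit PH2 → $181,060.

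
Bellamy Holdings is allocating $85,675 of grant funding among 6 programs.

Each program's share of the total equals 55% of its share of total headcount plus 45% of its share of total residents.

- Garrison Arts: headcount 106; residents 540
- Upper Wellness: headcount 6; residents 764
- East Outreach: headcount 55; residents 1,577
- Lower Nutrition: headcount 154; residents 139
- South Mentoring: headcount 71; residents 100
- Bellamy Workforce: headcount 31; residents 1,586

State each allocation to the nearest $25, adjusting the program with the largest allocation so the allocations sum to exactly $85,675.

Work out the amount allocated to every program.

Garrison Arts: $16,225 | Upper Wellness: $6,925 | East Outreach: $19,050 | Lower Nutrition: $18,300 | South Mentoring: $8,725 | Bellamy Workforce: $16,450

Headcount total 423; residents total 4,706.
Combined weights (55% headcount + 45% residents): Garrison Arts 0.1895; Upper Wellness 0.0809; East Outreach 0.2223; Lower Nutrition 0.2135; South Mentoring 0.1019; Bellamy Workforce 0.1920.
Unrounded shares: Garrison Arts 16,232.09; Upper Wellness 6,927.43; East Outreach 19,046.40; Lower Nutrition 18,294.01; South Mentoring 8,728.49; Bellamy Workforce 16,446.58.
Rounded to nearest $25: Garrison Arts $16,225; Upper Wellness $6,925; East Outreach $19,050; Lower Nutrition $18,300; South Mentoring $8,725; Bellamy Workforce $16,450. Sum = $85,675.
No rounding difference to absorb.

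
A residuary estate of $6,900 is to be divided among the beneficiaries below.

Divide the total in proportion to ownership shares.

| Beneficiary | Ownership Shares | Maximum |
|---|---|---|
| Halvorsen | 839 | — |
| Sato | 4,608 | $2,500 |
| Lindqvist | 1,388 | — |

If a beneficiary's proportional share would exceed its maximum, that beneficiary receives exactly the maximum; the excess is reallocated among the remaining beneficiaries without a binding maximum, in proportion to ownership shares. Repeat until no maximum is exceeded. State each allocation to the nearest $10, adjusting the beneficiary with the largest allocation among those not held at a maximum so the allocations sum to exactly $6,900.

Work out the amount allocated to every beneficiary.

Halvorsen: $1,660 · Sato: $2,500 · Lindqvist: $2,740

Sum of ownership shares: 6,835.
Proportional shares (ignoring caps): Halvorsen 846.98; Sato 4,651.82; Lindqvist 1,401.20.
Cap binds for Sato ($2,500); remaining pool $4,400 reallocated over remaining ownership shares 2,227.
Remaining shares: Halvorsen 1,657.66 → $1,660; Lindqvist 2,742.34 → $2,740.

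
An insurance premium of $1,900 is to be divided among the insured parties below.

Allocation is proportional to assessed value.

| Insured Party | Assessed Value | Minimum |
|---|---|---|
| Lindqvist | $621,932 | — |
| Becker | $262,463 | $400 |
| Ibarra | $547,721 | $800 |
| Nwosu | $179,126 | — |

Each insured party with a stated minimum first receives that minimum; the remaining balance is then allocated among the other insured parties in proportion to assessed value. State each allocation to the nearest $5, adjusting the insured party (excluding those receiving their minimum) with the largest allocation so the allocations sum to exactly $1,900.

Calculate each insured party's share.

Lindqvist: $545 | Becker: $400 | Ibarra: $800 | Nwosu: $155

Fund the minimums — Becker $400; Ibarra $800. Balance $700.
Balance split over remaining assessed value 801,058: Lindqvist 543.47 → $545; Nwosu 156.53 → $155.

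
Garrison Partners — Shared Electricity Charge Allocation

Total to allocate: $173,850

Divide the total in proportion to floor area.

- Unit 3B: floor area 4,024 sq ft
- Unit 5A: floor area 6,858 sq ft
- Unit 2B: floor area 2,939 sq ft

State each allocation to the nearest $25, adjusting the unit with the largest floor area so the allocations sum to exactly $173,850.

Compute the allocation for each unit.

Floor area total: 13,821.
Proportional shares: Unit 3B 4,024/13,821 × $173,850 = 50,616.63; Unit 5A 6,858/13,821 × $173,850 = 86,264.62; Unit 2B 2,939/13,821 × $173,850 = 36,968.75.
Rounded to nearest $25: Unit 3B $50,625; Unit 5A $86,275; Unit 2B $36,975. Sum = $173,875.
Difference $173,850 − $173,875 = −$25 applied to largest floor area (Unit 5A): Unit 5A becomes $86,250.

Unit 3B: $50,625 | Unit 5A: $86,250 | Unit 2B: $36,975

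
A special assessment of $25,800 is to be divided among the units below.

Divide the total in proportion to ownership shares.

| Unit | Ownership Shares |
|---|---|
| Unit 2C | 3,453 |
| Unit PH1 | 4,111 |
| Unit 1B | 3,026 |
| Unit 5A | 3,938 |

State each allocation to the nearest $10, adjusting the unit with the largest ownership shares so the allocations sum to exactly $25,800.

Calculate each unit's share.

Combined ownership shares = 14,528.
Pro-rata amounts: Unit 2C 3,453/14,528 × $25,800 = 6,132.12; Unit PH1 4,111/14,528 × $25,800 = 7,300.65; Unit 1B 3,026/14,528 × $25,800 = 5,373.82; Unit 5A 3,938/14,528 × $25,800 = 6,993.42.
At nearest $10: Unit 2C $6,130; Unit PH1 $7,300; Unit 1B $5,370; Unit 5A $6,990. Sum = $25,790.
Difference $25,800 − $25,790 = +$10 applied to largest ownership shares (Unit PH1): Unit PH1 becomes $7,310.

Unit 2C: $6,130; Unit PH1: $7,310; Unit 1B: $5,370; Unit 5A: $6,990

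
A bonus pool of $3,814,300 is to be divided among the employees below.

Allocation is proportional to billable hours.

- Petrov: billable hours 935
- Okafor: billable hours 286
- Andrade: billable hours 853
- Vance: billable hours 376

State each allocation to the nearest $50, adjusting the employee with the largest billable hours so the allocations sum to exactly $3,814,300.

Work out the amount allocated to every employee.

Petrov: $1,455,650; Okafor: $445,250; Andrade: $1,328,000; Vance: $585,400

Total billable hours = 935 + 286 + 853 + 376 = 2,450.
Pro-rata amounts: Petrov 1,455,661.43; Okafor 445,261.14; Andrade 1,327,999.14; Vance 585,378.29.
Rounded to nearest $50: Petrov $1,455,650; Okafor $445,250; Andrade $1,328,000; Vance $585,400. Sum = $3,814,300.
Rounded total matches; no reconciliation needed.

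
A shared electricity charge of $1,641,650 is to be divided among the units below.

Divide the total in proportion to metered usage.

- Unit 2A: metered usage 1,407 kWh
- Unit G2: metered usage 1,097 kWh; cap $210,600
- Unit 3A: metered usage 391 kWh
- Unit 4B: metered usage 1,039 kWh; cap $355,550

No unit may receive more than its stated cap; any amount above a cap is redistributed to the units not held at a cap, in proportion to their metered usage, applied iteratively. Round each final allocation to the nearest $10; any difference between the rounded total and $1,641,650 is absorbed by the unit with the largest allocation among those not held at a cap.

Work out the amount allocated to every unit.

Sum of metered usage: 3,934.
Pro-rata shares before constraints: Unit 2A 587,138.17; Unit G2 457,775.81; Unit 3A 163,163.49; Unit 4B 433,572.53.
Cap binds for Unit G2 ($210,600), Unit 4B ($355,550); balance $1,075,500 reallocated over remaining metered usage 1,798.
Remaining shares: Unit 2A 841,617.63 → $841,620; Unit 3A 233,882.37 → $233,880.

Unit 2A: $841,620 · Unit G2: $210,600 · Unit 3A: $233,880 · Unit 4B: $355,550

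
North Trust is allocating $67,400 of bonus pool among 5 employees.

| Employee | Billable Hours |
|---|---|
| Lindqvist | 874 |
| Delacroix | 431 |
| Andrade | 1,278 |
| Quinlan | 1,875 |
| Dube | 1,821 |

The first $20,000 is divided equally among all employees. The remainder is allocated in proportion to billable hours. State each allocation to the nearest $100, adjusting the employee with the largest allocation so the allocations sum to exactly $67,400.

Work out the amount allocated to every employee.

Equal tier: $20,000 ÷ 5 = $4,000 apiece.
Remainder $47,400 by billable hours (total 6,279): Lindqvist 6,597.80 → $6,600; Delacroix 3,253.61 → $3,300; Andrade 9,647.59 → $9,600; Quinlan 14,154.32 → $14,200; Dube 13,746.68 → $13,700.
Totals: Lindqvist $4,000 + $6,600 = $10,600; Delacroix $4,000 + $3,300 = $7,300; Andrade $4,000 + $9,600 = $13,600; Quinlan $4,000 + $14,200 = $18,200; Dube $4,000 + $13,700 = $17,700.

Lindqvist: $10,600 | Delacroix: $7,300 | Andrade: $13,600 | Quinlan: $18,200 | Dube: $17,700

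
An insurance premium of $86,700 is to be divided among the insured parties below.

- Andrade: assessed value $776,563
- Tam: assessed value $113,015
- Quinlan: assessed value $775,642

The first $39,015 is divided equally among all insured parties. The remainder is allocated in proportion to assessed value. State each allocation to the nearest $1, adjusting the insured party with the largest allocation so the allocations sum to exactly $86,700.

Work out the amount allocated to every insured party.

First tranche $39,015 split equally: $13,005 each.
Remainder $47,685 by assessed value (total 1,665,220): Andrade 22,237.55 → $22,238; Tam 3,236.28 → $3,236; Quinlan 22,211.17 → $22,211.
Totals: Andrade $13,005 + $22,238 = $35,243; Tam $13,005 + $3,236 = $16,241; Quinlan $13,005 + $22,211 = $35,216.

Andrade: $35,243 · Tam: $16,241 · Quinlan: $35,216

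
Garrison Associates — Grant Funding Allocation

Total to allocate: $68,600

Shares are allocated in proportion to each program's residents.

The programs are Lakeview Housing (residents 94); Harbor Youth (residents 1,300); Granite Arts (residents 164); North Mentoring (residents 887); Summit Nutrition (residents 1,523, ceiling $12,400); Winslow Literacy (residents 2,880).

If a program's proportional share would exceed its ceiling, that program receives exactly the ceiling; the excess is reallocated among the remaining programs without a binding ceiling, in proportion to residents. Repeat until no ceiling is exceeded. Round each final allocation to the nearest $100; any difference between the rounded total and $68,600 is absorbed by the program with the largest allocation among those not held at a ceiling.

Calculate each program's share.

Sum of residents: 6,848.
Proportional shares (ignoring caps): Lakeview Housing 941.65; Harbor Youth 13,022.78; Granite Arts 1,642.87; North Mentoring 8,885.54; Summit Nutrition 15,256.69; Winslow Literacy 28,850.47.
Cap binds for Summit Nutrition ($12,400); residual $56,200 reallocated over remaining residents 5,325.
Redistributed shares: Lakeview Housing 992.08 → $1,000; Harbor Youth 13,720.19 → $13,700; Granite Arts 1,730.85 → $1,700; North Mentoring 9,361.39 → $9,400; Winslow Literacy 30,395.49 → $30,400.

Lakeview Housing: $1,000 | Harbor Youth: $13,700 | Granite Arts: $1,700 | North Mentoring: $9,400 | Summit Nutrition: $12,400 | Winslow Literacy: $30,400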